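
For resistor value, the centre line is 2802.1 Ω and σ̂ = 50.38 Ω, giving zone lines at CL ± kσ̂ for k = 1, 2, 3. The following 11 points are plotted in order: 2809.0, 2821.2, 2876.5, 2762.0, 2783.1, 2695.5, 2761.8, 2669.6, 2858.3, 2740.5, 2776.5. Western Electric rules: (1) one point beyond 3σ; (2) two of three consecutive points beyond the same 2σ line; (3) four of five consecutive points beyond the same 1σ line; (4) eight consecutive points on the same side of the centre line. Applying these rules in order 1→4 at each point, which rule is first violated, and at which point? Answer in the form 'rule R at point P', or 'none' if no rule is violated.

rule 2 at point 8

Zone of each point (C = within 1σ̂, B = 1σ̂–2σ̂, A = 2σ̂–3σ̂, * = beyond 3σ̂; sign = side of CL): 1:+C, 2:+C, 3:+B, 4:-C, 5:-C, 6:-A, 7:-C, 8:-A, 9:+B, 10:-B, 11:-C
Rule 2 (two of three consecutive points beyond the same 2σ limit) is satisfied at point 8.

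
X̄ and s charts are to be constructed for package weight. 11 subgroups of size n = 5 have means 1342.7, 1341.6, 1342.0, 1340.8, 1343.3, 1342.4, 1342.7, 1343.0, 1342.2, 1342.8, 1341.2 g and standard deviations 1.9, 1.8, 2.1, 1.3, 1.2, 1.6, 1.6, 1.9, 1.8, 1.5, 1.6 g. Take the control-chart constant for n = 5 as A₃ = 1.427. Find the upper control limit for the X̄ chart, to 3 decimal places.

1344.619

X̄̄ = (1342.7 + 1341.6 + 1342.0 + 1340.8 + 1343.3 + 1342.4 + 1342.7 + 1343.0 + 1342.2 + 1342.8 + 1341.2) / 11 = 1342.2455
s̄ = (1.9 + 1.8 + 2.1 + 1.3 + 1.2 + 1.6 + 1.6 + 1.9 + 1.8 + 1.5 + 1.6) / 11 = 1.6636
UCL = X̄̄ + A₃·s̄ = 1342.2455 + 1.427 × 1.6636 = 1344.6195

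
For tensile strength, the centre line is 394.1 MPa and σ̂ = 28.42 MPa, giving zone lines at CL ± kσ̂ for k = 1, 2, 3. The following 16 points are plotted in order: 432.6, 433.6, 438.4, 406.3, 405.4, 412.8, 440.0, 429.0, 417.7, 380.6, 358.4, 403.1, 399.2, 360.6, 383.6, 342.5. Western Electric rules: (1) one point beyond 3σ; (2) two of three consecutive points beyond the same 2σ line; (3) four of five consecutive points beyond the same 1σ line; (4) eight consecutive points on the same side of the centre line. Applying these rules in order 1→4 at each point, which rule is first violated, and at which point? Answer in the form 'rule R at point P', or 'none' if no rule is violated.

rule 4 at point 8

Zone of each point (C = within 1σ̂, B = 1σ̂–2σ̂, A = 2σ̂–3σ̂, * = beyond 3σ̂; sign = side of CL): 1:+B, 2:+B, 3:+B, 4:+C, 5:+C, 6:+C, 7:+B, 8:+B, 9:+C, 10:-C, 11:-B, 12:+C, 13:+C, 14:-B, 15:-C, 16:-B
Rule 4 (eight consecutive points on the same side of the centre line) is satisfied at point 8.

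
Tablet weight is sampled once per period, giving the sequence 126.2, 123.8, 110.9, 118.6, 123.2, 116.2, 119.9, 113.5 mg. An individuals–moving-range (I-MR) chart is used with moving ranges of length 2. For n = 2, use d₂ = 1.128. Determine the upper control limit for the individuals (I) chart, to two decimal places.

X̄ = (126.2 + 123.8 + 110.9 + 118.6 + 123.2 + 116.2 + 119.9 + 113.5) / 8 = 119.0375
Moving ranges: 2.4, 12.9, 7.7, 4.6, 7.0, 3.7, 6.4; M̄R̄ = 44.7000 / 7 = 6.3857
UCL = X̄ + 3·M̄R̄/d₂ = 119.0375 + 3 × 6.3857 / 1.128 = 136.0208

136.02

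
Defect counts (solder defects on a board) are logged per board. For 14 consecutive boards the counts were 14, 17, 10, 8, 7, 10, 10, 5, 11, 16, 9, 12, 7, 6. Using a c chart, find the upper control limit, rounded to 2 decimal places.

19.70

c̄ = (14 + 17 + 10 + 8 + 7 + 10 + 10 + 5 + 11 + 16 + 9 + 12 + 7 + 6) / 14 = 142 / 14 = 10.1429
UCL = c̄ + 3√c̄ = 10.1429 + 3 × √10.1429 = 10.1429 + 3 × 3.1848 = 19.6972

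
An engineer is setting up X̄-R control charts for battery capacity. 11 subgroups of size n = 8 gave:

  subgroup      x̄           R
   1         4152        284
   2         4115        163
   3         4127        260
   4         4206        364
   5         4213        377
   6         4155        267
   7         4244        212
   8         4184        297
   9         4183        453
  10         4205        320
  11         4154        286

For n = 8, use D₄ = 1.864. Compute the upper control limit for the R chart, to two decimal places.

556.32

R̄ = (284 + 163 + 260 + 364 + 377 + 267 + 212 + 297 + 453 + 320 + 286) / 11 = 3283.0000 / 11 = 298.4545
UCL_R = D₄·R̄ = 1.864 × 298.4545 = 556.3193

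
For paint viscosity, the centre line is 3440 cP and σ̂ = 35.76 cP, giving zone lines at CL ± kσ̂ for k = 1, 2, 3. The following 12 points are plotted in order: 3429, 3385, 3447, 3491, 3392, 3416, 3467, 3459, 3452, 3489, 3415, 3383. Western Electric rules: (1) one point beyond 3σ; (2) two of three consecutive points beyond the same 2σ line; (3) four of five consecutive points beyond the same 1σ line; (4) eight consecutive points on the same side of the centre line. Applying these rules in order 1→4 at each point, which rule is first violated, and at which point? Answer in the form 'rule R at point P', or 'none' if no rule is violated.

none

Zone of each point (C = within 1σ̂, B = 1σ̂–2σ̂, A = 2σ̂–3σ̂, * = beyond 3σ̂; sign = side of CL): 1:-C, 2:-B, 3:+C, 4:+B, 5:-B, 6:-C, 7:+C, 8:+C, 9:+C, 10:+B, 11:-C, 12:-B
No rule fires across all 12 points.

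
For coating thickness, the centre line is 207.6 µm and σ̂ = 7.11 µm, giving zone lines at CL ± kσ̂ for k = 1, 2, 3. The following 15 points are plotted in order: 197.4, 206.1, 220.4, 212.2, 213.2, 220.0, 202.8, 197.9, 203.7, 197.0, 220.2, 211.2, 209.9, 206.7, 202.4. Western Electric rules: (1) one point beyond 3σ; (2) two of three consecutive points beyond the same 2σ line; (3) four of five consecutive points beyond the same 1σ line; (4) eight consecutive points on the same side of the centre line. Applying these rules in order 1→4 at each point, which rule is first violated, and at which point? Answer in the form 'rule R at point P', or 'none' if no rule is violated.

none

Zone of each point (C = within 1σ̂, B = 1σ̂–2σ̂, A = 2σ̂–3σ̂, * = beyond 3σ̂; sign = side of CL): 1:-B, 2:-C, 3:+B, 4:+C, 5:+C, 6:+B, 7:-C, 8:-B, 9:-C, 10:-B, 11:+B, 12:+C, 13:+C, 14:-C, 15:-C
No rule fires across all 15 points.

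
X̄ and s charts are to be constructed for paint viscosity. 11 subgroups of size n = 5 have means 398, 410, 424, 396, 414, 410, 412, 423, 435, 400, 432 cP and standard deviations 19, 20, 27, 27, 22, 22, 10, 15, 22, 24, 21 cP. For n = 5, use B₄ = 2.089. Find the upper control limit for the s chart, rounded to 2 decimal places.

s̄ = (19 + 20 + 27 + 27 + 22 + 22 + 10 + 15 + 22 + 24 + 21) / 11 = 20.8182
UCL_s = B₄·s̄ = 2.089 × 20.8182 = 43.4892

43.49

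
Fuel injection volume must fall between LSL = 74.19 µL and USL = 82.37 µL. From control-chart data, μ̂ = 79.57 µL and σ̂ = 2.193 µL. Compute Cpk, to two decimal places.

0.43

Cpu = (USL − μ̂) / (3σ̂) = (82.37 − 79.57) / (3 × 2.193) = 0.4256; Cpl = (μ̂ − LSL) / (3σ̂) = (79.57 − 74.19) / (3 × 2.193) = 0.8178; Cpk = min(Cpu, Cpl) = 0.4256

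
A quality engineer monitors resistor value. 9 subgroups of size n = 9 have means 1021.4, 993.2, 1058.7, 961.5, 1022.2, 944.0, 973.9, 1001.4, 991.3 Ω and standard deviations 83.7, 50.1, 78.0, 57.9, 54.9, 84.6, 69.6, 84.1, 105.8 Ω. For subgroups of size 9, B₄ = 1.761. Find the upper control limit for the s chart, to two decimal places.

130.84

s̄ = (83.7 + 50.1 + 78.0 + 57.9 + 54.9 + 84.6 + 69.6 + 84.1 + 105.8) / 9 = 74.3000
UCL_s = B₄·s̄ = 1.761 × 74.3000 = 130.8423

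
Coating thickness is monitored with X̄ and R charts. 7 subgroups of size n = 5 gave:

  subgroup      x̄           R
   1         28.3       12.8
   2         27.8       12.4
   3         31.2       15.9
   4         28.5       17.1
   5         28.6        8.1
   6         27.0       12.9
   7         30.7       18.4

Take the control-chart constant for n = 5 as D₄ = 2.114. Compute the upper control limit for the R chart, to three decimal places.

R̄ = (12.8 + 12.4 + 15.9 + 17.1 + 8.1 + 12.9 + 18.4) / 7 = 97.6000 / 7 = 13.9429
UCL_R = D₄·R̄ = 2.114 × 13.9429 = 29.4752

29.475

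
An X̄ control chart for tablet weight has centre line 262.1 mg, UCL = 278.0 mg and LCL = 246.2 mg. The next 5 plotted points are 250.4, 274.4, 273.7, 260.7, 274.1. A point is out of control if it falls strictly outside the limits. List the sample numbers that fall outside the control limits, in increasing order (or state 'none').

none

All 5 points lie within [246.2, 278.0].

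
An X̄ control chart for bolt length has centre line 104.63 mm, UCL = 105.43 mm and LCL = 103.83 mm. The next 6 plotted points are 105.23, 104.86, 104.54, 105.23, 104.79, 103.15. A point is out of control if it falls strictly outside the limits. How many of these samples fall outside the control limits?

Compare each point to [103.83, 105.43]: sample 6 = 103.15 < LCL.

1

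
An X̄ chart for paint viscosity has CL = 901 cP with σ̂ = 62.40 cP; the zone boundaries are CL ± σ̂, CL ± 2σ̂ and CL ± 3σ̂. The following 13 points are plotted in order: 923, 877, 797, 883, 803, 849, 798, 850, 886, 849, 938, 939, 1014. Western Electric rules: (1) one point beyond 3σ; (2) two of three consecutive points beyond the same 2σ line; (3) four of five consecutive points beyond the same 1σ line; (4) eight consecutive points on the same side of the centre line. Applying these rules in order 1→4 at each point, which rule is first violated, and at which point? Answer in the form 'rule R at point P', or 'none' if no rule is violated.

Zone of each point (C = within 1σ̂, B = 1σ̂–2σ̂, A = 2σ̂–3σ̂, * = beyond 3σ̂; sign = side of CL): 1:+C, 2:-C, 3:-B, 4:-C, 5:-B, 6:-C, 7:-B, 8:-C, 9:-C, 10:-C, 11:+C, 12:+C, 13:+B
Rule 4 (eight consecutive points on the same side of the centre line) is satisfied at point 9.

rule 4 at point 9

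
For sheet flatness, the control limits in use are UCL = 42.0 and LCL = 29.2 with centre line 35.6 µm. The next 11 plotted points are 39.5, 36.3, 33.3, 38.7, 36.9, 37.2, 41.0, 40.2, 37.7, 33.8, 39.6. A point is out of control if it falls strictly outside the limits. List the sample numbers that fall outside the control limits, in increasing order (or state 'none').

All 11 points lie within [29.2, 42.0].

none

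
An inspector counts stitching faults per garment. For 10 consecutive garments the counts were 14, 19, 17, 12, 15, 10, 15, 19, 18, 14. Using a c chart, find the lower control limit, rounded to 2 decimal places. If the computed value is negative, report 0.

c̄ = (14 + 19 + 17 + 12 + 15 + 10 + 15 + 19 + 18 + 14) / 10 = 153 / 10 = 15.3000
LCL = c̄ − 3√c̄ = 15.3000 − 3 × 3.9115 = 3.5654

3.57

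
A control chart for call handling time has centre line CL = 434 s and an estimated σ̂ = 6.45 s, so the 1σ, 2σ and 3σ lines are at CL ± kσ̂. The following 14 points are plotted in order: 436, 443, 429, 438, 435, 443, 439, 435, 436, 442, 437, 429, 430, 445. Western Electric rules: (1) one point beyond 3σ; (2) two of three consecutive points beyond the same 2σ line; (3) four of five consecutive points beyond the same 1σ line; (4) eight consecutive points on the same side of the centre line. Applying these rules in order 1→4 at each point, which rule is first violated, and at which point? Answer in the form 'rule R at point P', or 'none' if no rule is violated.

rule 4 at point 11

Zone of each point (C = within 1σ̂, B = 1σ̂–2σ̂, A = 2σ̂–3σ̂, * = beyond 3σ̂; sign = side of CL): 1:+C, 2:+B, 3:-C, 4:+C, 5:+C, 6:+B, 7:+C, 8:+C, 9:+C, 10:+B, 11:+C, 12:-C, 13:-C, 14:+B
Rule 4 (eight consecutive points on the same side of the centre line) is satisfied at point 11.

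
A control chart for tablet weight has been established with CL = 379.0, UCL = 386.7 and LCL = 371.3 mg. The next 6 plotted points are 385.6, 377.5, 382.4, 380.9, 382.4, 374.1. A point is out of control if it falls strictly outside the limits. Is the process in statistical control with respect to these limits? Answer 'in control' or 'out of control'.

All 6 points lie within [371.3, 386.7].

in control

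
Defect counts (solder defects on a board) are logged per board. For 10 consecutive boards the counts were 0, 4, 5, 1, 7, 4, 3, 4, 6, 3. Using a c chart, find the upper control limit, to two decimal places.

c̄ = (0 + 4 + 5 + 1 + 7 + 4 + 3 + 4 + 6 + 3) / 10 = 37 / 10 = 3.7000
UCL = c̄ + 3√c̄ = 3.7000 + 3 × √3.7000 = 3.7000 + 3 × 1.9235 = 9.4706

9.47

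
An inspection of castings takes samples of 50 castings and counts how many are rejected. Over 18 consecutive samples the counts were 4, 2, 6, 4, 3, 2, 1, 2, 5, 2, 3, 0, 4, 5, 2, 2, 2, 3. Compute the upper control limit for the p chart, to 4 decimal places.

p̄ = Σdᵢ / (k·n) = 52 / (18 × 50) = 0.05778
UCL = p̄ + 3·√(p̄(1−p̄)/n) = 0.05778 + 3 × √(0.05778×0.94222/50) = 0.05778 + 3 × 0.03300 = 0.15677

0.1568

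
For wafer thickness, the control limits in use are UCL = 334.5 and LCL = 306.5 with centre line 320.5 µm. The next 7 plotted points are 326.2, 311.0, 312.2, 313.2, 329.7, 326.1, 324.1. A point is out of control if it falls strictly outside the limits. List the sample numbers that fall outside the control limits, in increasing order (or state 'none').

none

All 7 points lie within [306.5, 334.5].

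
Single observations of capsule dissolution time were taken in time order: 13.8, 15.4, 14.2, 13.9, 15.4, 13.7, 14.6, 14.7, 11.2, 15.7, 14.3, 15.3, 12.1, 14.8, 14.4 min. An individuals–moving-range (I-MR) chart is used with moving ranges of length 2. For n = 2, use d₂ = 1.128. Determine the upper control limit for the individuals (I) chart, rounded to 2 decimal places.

X̄ = (13.8 + 15.4 + 14.2 + 13.9 + 15.4 + 13.7 + 14.6 + 14.7 + 11.2 + 15.7 + 14.3 + 15.3 + 12.1 + 14.8 + 14.4) / 15 = 14.2333
Moving ranges: 1.6, 1.2, 0.3, 1.5, 1.7, 0.9, 0.1, 3.5, 4.5, 1.4, 1.0, 3.2, 2.7, 0.4; M̄R̄ = 24.0000 / 14 = 1.7143
UCL = X̄ + 3·M̄R̄/d₂ = 14.2333 + 3 × 1.7143 / 1.128 = 18.7926

18.79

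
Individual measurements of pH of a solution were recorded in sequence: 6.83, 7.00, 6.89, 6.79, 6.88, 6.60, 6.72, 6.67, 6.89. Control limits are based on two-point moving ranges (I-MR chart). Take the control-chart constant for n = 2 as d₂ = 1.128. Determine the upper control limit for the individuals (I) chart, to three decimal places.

7.187

X̄ = (6.83 + 7.00 + 6.89 + 6.79 + 6.88 + 6.60 + 6.72 + 6.67 + 6.89) / 9 = 6.8078
Moving ranges: 0.17, 0.11, 0.10, 0.09, 0.28, 0.12, 0.05, 0.22; M̄R̄ = 1.1400 / 8 = 0.1425
UCL = X̄ + 3·M̄R̄/d₂ = 6.8078 + 3 × 0.1425 / 1.128 = 7.1868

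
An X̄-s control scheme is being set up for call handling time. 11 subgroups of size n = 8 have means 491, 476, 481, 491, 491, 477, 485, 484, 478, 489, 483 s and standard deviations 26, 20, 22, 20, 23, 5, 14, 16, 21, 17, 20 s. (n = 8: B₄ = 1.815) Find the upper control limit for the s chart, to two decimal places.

33.66

s̄ = (26 + 20 + 22 + 20 + 23 + 5 + 14 + 16 + 21 + 17 + 20) / 11 = 18.5455
UCL_s = B₄·s̄ = 1.815 × 18.5455 = 33.6600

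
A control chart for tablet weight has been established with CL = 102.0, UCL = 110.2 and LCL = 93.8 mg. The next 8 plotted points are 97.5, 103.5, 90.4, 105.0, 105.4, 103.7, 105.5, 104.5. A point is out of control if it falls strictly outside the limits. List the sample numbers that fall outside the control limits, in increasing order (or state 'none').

3

Compare each point to [93.8, 110.2]: sample 3 = 90.4 < LCL.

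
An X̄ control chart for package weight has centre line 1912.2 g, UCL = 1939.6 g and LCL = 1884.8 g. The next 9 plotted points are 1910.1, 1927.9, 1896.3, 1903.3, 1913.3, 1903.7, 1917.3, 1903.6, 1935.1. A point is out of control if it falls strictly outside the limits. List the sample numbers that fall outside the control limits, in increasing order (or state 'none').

All 9 points lie within [1884.8, 1939.6].

none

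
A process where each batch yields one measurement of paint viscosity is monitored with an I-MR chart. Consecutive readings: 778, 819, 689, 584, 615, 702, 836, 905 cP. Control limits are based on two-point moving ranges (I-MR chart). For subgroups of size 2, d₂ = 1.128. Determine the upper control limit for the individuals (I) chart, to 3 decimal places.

967.824

X̄ = (778 + 819 + 689 + 584 + 615 + 702 + 836 + 905) / 8 = 741.0000
Moving ranges: 41, 130, 105, 31, 87, 134, 69; M̄R̄ = 597.0000 / 7 = 85.2857
UCL = X̄ + 3·M̄R̄/d₂ = 741.0000 + 3 × 85.2857 / 1.128 = 967.8237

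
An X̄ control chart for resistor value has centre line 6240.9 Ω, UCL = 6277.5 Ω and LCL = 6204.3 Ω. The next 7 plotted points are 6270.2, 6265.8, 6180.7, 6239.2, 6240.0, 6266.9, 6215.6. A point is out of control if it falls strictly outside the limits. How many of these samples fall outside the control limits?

Compare each point to [6204.3, 6277.5]: sample 3 = 6180.7 < LCL.

1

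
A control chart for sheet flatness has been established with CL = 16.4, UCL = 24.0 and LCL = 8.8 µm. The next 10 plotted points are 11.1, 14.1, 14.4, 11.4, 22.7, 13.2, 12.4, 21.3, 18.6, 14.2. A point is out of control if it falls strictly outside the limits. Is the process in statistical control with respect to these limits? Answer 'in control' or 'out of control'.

in control

All 10 points lie within [8.8, 24.0].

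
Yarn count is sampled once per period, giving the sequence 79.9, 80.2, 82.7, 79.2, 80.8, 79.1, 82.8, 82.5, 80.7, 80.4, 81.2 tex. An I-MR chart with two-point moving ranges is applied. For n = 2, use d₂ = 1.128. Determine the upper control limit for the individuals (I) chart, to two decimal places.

85.25

X̄ = (79.9 + 80.2 + 82.7 + 79.2 + 80.8 + 79.1 + 82.8 + 82.5 + 80.7 + 80.4 + 81.2) / 11 = 80.8636
Moving ranges: 0.3, 2.5, 3.5, 1.6, 1.7, 3.7, 0.3, 1.8, 0.3, 0.8; M̄R̄ = 16.5000 / 10 = 1.6500
UCL = X̄ + 3·M̄R̄/d₂ = 80.8636 + 3 × 1.6500 / 1.128 = 85.2519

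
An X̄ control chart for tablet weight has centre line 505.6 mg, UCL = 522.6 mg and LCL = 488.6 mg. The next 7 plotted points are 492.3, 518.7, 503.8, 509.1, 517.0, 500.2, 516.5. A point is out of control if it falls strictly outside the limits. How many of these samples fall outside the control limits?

0

All 7 points lie within [488.6, 522.6].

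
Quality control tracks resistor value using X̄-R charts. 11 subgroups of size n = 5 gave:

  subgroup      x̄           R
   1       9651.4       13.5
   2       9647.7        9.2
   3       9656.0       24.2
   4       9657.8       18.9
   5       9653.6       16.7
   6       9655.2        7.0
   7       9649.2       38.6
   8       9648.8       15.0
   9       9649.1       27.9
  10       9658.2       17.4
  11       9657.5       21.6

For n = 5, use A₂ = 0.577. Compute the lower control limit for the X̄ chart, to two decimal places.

9642.12

X̄̄ = (9651.4 + 9647.7 + 9656.0 + 9657.8 + 9653.6 + 9655.2 + 9649.2 + 9648.8 + 9649.1 + 9658.2 + 9657.5) / 11 = 106184.5000 / 11 = 9653.1364
R̄ = (13.5 + 9.2 + 24.2 + 18.9 + 16.7 + 7.0 + 38.6 + 15.0 + 27.9 + 17.4 + 21.6) / 11 = 210.0000 / 11 = 19.0909
LCL = X̄̄ − A₂·R̄ = 9653.1364 − 0.577 × 19.0909 = 9642.1209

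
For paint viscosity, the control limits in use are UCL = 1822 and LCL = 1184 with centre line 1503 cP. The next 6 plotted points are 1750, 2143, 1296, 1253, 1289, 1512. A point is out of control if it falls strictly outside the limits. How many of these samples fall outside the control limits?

Compare each point to [1184, 1822]: sample 2 = 2143 > UCL.

1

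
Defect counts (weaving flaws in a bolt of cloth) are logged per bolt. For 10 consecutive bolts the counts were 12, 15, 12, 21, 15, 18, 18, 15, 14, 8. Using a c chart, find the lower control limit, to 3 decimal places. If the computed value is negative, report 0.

c̄ = (12 + 15 + 12 + 21 + 15 + 18 + 18 + 15 + 14 + 8) / 10 = 148 / 10 = 14.8000
LCL = c̄ − 3√c̄ = 14.8000 − 3 × 3.8471 = 3.2588

3.259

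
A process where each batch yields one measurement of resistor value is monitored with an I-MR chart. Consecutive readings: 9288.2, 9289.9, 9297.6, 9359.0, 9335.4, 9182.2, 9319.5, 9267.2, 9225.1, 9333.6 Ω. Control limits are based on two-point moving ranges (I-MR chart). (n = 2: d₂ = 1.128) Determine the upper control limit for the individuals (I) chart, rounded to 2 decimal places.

9463.47

X̄ = (9288.2 + 9289.9 + 9297.6 + 9359.0 + 9335.4 + 9182.2 + 9319.5 + 9267.2 + 9225.1 + 9333.6) / 10 = 9289.7700
Moving ranges: 1.7, 7.7, 61.4, 23.6, 153.2, 137.3, 52.3, 42.1, 108.5; M̄R̄ = 587.8000 / 9 = 65.3111
UCL = X̄ + 3·M̄R̄/d₂ = 9289.7700 + 3 × 65.3111 / 1.128 = 9463.4698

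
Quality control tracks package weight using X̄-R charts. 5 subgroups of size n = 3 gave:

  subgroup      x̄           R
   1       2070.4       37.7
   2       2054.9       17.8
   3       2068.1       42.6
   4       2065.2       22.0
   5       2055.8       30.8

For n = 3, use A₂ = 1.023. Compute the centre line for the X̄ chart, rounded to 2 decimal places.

2062.88

X̄̄ = (2070.4 + 2054.9 + 2068.1 + 2065.2 + 2055.8) / 5 = 10314.4000 / 5 = 2062.8800
CL = X̄̄ = 2062.8800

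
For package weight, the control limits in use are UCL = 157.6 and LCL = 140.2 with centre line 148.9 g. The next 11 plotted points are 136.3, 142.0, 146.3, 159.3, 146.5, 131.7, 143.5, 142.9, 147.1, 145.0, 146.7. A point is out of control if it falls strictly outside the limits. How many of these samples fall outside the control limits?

Compare each point to [140.2, 157.6]: sample 1 = 136.3 < LCL; sample 4 = 159.3 > UCL; sample 6 = 131.7 < LCL.

3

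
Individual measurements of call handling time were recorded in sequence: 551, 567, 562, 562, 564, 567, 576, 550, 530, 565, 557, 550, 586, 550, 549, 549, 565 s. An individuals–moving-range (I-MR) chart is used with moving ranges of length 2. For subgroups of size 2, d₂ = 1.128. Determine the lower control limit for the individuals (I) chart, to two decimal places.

X̄ = (551 + 567 + 562 + 562 + 564 + 567 + 576 + 550 + 530 + 565 + 557 + 550 + 586 + 550 + 549 + 549 + 565) / 17 = 558.8235
Moving ranges: 16, 5, 0, 2, 3, 9, 26, 20, 35, 8, 7, 36, 36, 1, 0, 16; M̄R̄ = 220.0000 / 16 = 13.7500
LCL = X̄ − 3·M̄R̄/d₂ = 558.8235 − 3 × 13.7500 / 1.128 = 522.2544

522.25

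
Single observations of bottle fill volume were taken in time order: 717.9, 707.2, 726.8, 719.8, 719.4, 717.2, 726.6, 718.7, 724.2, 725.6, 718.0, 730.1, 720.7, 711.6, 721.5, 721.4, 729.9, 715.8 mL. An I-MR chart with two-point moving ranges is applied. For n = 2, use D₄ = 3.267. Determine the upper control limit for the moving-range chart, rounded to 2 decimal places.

25.92

Moving ranges: 10.7, 19.6, 7.0, 0.4, 2.2, 9.4, 7.9, 5.5, 1.4, 7.6, 12.1, 9.4, 9.1, 9.9, 0.1, 8.5, 14.1; M̄R̄ = 134.9000 / 17 = 7.9353
UCL_MR = D₄·M̄R̄ = 3.267 × 7.9353 = 25.9246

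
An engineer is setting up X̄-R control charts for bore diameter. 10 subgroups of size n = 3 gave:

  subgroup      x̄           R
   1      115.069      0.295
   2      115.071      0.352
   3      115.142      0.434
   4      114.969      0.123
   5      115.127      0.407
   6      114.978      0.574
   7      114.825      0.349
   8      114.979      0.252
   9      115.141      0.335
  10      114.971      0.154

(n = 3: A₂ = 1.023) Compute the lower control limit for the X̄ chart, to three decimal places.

X̄̄ = (115.069 + 115.071 + 115.142 + 114.969 + 115.127 + 114.978 + 114.825 + 114.979 + 115.141 + 114.971) / 10 = 1150.2720 / 10 = 115.0272
R̄ = (0.295 + 0.352 + 0.434 + 0.123 + 0.407 + 0.574 + 0.349 + 0.252 + 0.335 + 0.154) / 10 = 3.2750 / 10 = 0.3275
LCL = X̄̄ − A₂·R̄ = 115.0272 − 1.023 × 0.3275 = 114.6922

114.692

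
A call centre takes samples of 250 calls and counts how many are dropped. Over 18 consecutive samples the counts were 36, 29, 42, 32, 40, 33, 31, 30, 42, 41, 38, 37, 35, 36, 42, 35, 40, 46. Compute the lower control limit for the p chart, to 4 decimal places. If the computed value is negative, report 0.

0.0804

p̄ = Σdᵢ / (k·n) = 665 / (18 × 250) = 0.14778
LCL = p̄ − 3·√(p̄(1−p̄)/n) = 0.14778 − 3 × 0.02244 = 0.08044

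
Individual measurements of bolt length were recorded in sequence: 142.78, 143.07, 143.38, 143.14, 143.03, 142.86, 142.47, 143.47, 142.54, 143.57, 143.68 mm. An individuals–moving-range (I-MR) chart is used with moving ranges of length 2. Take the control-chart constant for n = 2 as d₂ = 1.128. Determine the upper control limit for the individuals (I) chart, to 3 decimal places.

X̄ = (142.78 + 143.07 + 143.38 + 143.14 + 143.03 + 142.86 + 142.47 + 143.47 + 142.54 + 143.57 + 143.68) / 11 = 143.0900
Moving ranges: 0.29, 0.31, 0.24, 0.11, 0.17, 0.39, 1.00, 0.93, 1.03, 0.11; M̄R̄ = 4.5800 / 10 = 0.4580
UCL = X̄ + 3·M̄R̄/d₂ = 143.0900 + 3 × 0.4580 / 1.128 = 144.3081

144.308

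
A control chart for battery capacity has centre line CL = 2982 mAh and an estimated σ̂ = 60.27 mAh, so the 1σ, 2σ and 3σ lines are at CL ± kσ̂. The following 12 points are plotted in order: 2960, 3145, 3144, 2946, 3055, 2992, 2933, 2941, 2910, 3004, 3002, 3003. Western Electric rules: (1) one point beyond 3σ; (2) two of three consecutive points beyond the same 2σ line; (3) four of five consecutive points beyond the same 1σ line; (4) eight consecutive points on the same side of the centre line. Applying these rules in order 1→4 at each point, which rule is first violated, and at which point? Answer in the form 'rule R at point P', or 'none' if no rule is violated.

Zone of each point (C = within 1σ̂, B = 1σ̂–2σ̂, A = 2σ̂–3σ̂, * = beyond 3σ̂; sign = side of CL): 1:-C, 2:+A, 3:+A, 4:-C, 5:+B, 6:+C, 7:-C, 8:-C, 9:-B, 10:+C, 11:+C, 12:+C
Rule 2 (two of three consecutive points beyond the same 2σ limit) is satisfied at point 3.

rule 2 at point 3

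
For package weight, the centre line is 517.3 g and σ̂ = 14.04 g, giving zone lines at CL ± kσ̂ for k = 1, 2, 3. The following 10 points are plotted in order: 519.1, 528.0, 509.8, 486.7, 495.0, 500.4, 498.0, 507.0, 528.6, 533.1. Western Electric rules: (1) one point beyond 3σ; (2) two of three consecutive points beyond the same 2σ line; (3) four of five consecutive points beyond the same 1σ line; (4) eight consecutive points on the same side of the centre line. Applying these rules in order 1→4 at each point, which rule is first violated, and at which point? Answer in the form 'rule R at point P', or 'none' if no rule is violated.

rule 3 at point 7

Zone of each point (C = within 1σ̂, B = 1σ̂–2σ̂, A = 2σ̂–3σ̂, * = beyond 3σ̂; sign = side of CL): 1:+C, 2:+C, 3:-C, 4:-A, 5:-B, 6:-B, 7:-B, 8:-C, 9:+C, 10:+B
Rule 3 (four of five consecutive points beyond the same 1σ limit) is satisfied at point 7.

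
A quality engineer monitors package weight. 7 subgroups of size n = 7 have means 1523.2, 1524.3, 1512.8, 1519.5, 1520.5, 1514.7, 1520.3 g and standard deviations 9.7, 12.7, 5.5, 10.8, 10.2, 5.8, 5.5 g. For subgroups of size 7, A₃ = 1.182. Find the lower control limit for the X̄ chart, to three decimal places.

X̄̄ = (1523.2 + 1524.3 + 1512.8 + 1519.5 + 1520.5 + 1514.7 + 1520.3) / 7 = 1519.3286
s̄ = (9.7 + 12.7 + 5.5 + 10.8 + 10.2 + 5.8 + 5.5) / 7 = 8.6000
LCL = X̄̄ − A₃·s̄ = 1519.3286 − 1.182 × 8.6000 = 1509.1634

1509.163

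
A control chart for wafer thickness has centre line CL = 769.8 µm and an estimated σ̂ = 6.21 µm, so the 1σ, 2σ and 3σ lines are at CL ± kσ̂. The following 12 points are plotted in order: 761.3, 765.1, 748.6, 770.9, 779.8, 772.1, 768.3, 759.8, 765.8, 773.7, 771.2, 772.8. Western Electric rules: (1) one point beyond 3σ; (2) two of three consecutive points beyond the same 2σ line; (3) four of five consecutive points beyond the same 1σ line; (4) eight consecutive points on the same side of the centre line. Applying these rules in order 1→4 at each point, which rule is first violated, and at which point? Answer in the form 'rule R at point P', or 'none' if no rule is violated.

rule 1 at point 3

Zone of each point (C = within 1σ̂, B = 1σ̂–2σ̂, A = 2σ̂–3σ̂, * = beyond 3σ̂; sign = side of CL): 1:-B, 2:-C, 3:-*, 4:+C, 5:+B, 6:+C, 7:-C, 8:-B, 9:-C, 10:+C, 11:+C, 12:+C
Rule 1 (one point beyond the 3σ limits) is satisfied at point 3.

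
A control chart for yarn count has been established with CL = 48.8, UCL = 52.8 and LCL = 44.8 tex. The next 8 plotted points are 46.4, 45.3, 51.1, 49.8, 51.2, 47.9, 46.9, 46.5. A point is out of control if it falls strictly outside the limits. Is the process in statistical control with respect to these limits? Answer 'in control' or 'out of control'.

in control

All 8 points lie within [44.8, 52.8].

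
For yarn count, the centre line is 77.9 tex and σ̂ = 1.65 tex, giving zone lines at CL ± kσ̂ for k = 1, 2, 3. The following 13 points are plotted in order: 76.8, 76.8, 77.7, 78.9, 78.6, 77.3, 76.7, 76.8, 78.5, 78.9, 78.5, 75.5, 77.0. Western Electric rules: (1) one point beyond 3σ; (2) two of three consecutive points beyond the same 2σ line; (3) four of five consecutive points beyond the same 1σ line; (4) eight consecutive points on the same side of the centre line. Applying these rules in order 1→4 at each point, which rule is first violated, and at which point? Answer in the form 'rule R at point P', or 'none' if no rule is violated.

Zone of each point (C = within 1σ̂, B = 1σ̂–2σ̂, A = 2σ̂–3σ̂, * = beyond 3σ̂; sign = side of CL): 1:-C, 2:-C, 3:-C, 4:+C, 5:+C, 6:-C, 7:-C, 8:-C, 9:+C, 10:+C, 11:+C, 12:-B, 13:-C
No rule fires across all 13 points.

none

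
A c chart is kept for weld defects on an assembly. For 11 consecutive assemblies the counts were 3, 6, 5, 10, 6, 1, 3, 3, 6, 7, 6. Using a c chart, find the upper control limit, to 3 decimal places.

c̄ = (3 + 6 + 5 + 10 + 6 + 1 + 3 + 3 + 6 + 7 + 6) / 11 = 56 / 11 = 5.0909
UCL = c̄ + 3√c̄ = 5.0909 + 3 × √5.0909 = 5.0909 + 3 × 2.2563 = 11.8598

11.860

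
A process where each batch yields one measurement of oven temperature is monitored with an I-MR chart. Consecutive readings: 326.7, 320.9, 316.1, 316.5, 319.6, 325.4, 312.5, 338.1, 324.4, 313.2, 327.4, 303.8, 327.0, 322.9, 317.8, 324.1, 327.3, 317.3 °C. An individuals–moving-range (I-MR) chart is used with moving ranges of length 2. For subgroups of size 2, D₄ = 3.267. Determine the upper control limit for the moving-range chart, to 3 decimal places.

33.247

Moving ranges: 5.8, 4.8, 0.4, 3.1, 5.8, 12.9, 25.6, 13.7, 11.2, 14.2, 23.6, 23.2, 4.1, 5.1, 6.3, 3.2, 10.0; M̄R̄ = 173.0000 / 17 = 10.1765
UCL_MR = D₄·M̄R̄ = 3.267 × 10.1765 = 33.2465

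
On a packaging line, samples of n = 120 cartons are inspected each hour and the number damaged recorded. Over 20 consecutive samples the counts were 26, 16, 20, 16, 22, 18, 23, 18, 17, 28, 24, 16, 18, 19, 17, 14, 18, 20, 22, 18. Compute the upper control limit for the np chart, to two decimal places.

31.62

p̄ = Σdᵢ / (k·n) = 390 / (20 × 120) = 0.16250
UCL = np̄ + 3·√(np̄(1−p̄)) = 19.5000 + 3 × √(19.5000×0.83750) = 19.5000 + 3 × 4.0412 = 31.6236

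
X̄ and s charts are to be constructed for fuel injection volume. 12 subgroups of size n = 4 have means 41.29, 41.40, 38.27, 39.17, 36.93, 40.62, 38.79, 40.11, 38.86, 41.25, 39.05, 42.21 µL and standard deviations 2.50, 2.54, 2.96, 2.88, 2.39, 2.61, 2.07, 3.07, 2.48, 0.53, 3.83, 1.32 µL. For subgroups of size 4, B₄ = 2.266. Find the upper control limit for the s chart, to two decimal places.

5.51

s̄ = (2.50 + 2.54 + 2.96 + 2.88 + 2.39 + 2.61 + 2.07 + 3.07 + 2.48 + 0.53 + 3.83 + 1.32) / 12 = 2.4317
UCL_s = B₄·s̄ = 2.266 × 2.4317 = 5.5102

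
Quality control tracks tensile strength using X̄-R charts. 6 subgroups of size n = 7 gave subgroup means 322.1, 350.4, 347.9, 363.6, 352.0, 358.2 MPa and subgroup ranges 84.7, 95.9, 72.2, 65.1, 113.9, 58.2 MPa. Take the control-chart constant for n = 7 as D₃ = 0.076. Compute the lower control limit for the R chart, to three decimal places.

R̄ = (84.7 + 95.9 + 72.2 + 65.1 + 113.9 + 58.2) / 6 = 490.0000 / 6 = 81.6667
LCL_R = D₃·R̄ = 0.076 × 81.6667 = 6.2067

6.207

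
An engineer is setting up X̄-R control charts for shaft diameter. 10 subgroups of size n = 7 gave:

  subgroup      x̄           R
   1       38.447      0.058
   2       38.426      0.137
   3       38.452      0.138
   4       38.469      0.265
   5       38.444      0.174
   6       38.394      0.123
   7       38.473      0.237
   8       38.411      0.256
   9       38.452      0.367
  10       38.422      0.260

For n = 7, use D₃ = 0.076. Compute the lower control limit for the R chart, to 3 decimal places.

0.015

R̄ = (0.058 + 0.137 + 0.138 + 0.265 + 0.174 + 0.123 + 0.237 + 0.256 + 0.367 + 0.260) / 10 = 2.0150 / 10 = 0.2015
LCL_R = D₃·R̄ = 0.076 × 0.2015 = 0.0153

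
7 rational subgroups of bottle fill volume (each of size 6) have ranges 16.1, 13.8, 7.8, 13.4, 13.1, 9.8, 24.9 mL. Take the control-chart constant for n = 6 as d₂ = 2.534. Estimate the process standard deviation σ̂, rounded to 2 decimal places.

R̄ = (16.1 + 13.8 + 7.8 + 13.4 + 13.1 + 9.8 + 24.9) / 7 = 14.1286
σ̂ = R̄ / d₂ = 14.1286 / 2.534 = 5.5756

5.58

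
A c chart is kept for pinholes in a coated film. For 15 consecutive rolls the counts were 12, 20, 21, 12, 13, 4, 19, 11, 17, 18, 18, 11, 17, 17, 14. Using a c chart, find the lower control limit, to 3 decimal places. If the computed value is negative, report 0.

c̄ = (12 + 20 + 21 + 12 + 13 + 4 + 19 + 11 + 17 + 18 + 18 + 11 + 17 + 17 + 14) / 15 = 224 / 15 = 14.9333
LCL = c̄ − 3√c̄ = 14.9333 − 3 × 3.8644 = 3.3402

3.340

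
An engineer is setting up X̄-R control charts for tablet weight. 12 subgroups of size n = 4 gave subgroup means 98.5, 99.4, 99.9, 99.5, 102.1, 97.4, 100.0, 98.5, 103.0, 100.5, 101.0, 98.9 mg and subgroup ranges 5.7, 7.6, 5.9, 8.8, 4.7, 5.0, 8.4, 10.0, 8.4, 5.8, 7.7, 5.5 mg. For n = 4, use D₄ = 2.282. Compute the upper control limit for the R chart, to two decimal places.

R̄ = (5.7 + 7.6 + 5.9 + 8.8 + 4.7 + 5.0 + 8.4 + 10.0 + 8.4 + 5.8 + 7.7 + 5.5) / 12 = 83.5000 / 12 = 6.9583
UCL_R = D₄·R̄ = 2.282 × 6.9583 = 15.8789

15.88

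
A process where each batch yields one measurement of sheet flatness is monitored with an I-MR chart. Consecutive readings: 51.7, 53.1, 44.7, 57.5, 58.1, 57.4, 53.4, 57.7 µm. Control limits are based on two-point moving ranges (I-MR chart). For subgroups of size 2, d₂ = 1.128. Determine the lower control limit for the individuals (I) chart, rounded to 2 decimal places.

41.97

X̄ = (51.7 + 53.1 + 44.7 + 57.5 + 58.1 + 57.4 + 53.4 + 57.7) / 8 = 54.2000
Moving ranges: 1.4, 8.4, 12.8, 0.6, 0.7, 4.0, 4.3; M̄R̄ = 32.2000 / 7 = 4.6000
LCL = X̄ − 3·M̄R̄/d₂ = 54.2000 − 3 × 4.6000 / 1.128 = 41.9660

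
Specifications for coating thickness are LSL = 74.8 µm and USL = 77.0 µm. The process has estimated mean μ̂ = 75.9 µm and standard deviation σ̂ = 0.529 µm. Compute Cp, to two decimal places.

Cp = (USL − LSL) / (6σ̂) = (77.0 − 74.8) / (6 × 0.529) = 2.2000 / 3.1740 = 0.6931

0.69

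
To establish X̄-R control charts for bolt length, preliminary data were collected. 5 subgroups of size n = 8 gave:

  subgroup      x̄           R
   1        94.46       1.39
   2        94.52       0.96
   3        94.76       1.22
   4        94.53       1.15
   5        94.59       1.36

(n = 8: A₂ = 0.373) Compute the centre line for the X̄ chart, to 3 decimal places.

X̄̄ = (94.46 + 94.52 + 94.76 + 94.53 + 94.59) / 5 = 472.8600 / 5 = 94.5720
CL = X̄̄ = 94.5720

94.572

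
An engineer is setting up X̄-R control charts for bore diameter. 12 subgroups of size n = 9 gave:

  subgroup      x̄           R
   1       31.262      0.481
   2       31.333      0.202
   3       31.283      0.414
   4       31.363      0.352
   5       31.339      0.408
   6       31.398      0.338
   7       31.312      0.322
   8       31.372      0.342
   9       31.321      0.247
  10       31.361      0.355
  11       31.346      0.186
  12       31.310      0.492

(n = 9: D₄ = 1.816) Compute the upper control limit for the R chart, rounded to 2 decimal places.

R̄ = (0.481 + 0.202 + 0.414 + 0.352 + 0.408 + 0.338 + 0.322 + 0.342 + 0.247 + 0.355 + 0.186 + 0.492) / 12 = 4.1390 / 12 = 0.3449
UCL_R = D₄·R̄ = 1.816 × 0.3449 = 0.6264

0.63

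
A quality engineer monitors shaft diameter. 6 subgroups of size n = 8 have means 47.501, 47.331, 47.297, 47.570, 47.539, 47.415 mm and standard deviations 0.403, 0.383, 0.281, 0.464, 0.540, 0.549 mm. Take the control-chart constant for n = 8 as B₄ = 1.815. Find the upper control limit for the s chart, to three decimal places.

s̄ = (0.403 + 0.383 + 0.281 + 0.464 + 0.540 + 0.549) / 6 = 0.4367
UCL_s = B₄·s̄ = 1.815 × 0.4367 = 0.7926

0.793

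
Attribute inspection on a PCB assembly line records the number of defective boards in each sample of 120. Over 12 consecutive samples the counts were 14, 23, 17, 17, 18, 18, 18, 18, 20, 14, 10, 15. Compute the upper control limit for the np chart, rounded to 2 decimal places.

28.25

p̄ = Σdᵢ / (k·n) = 202 / (12 × 120) = 0.14028
UCL = np̄ + 3·√(np̄(1−p̄)) = 16.8333 + 3 × √(16.8333×0.85972) = 16.8333 + 3 × 3.8042 = 28.2460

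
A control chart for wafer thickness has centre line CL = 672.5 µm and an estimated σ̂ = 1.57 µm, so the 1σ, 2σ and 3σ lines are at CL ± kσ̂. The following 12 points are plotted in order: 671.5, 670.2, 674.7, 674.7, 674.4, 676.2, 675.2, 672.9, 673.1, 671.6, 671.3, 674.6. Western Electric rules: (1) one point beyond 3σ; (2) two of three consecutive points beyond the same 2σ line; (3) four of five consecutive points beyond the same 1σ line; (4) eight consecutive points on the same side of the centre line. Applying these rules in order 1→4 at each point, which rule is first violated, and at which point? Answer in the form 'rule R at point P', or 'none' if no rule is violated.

Zone of each point (C = within 1σ̂, B = 1σ̂–2σ̂, A = 2σ̂–3σ̂, * = beyond 3σ̂; sign = side of CL): 1:-C, 2:-B, 3:+B, 4:+B, 5:+B, 6:+A, 7:+B, 8:+C, 9:+C, 10:-C, 11:-C, 12:+B
Rule 3 (four of five consecutive points beyond the same 1σ limit) is satisfied at point 6.

rule 3 at point 6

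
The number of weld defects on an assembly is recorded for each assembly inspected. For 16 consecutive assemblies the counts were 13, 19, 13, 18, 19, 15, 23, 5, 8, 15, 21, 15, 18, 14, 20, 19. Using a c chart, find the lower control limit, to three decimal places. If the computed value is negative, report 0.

c̄ = (13 + 19 + 13 + 18 + 19 + 15 + 23 + 5 + 8 + 15 + 21 + 15 + 18 + 14 + 20 + 19) / 16 = 255 / 16 = 15.9375
LCL = c̄ − 3√c̄ = 15.9375 − 3 × 3.9922 = 3.9610

3.961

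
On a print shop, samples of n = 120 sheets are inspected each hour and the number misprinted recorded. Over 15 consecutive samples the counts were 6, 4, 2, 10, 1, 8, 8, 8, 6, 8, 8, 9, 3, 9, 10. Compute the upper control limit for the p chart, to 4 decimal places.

0.1183

p̄ = Σdᵢ / (k·n) = 100 / (15 × 120) = 0.05556
UCL = p̄ + 3·√(p̄(1−p̄)/n) = 0.05556 + 3 × √(0.05556×0.94444/120) = 0.05556 + 3 × 0.02091 = 0.11829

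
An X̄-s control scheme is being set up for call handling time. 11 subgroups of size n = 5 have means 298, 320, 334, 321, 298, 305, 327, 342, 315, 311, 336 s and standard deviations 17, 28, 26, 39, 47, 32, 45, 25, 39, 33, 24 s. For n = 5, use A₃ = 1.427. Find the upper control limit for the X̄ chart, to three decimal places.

X̄̄ = (298 + 320 + 334 + 321 + 298 + 305 + 327 + 342 + 315 + 311 + 336) / 11 = 318.8182
s̄ = (17 + 28 + 26 + 39 + 47 + 32 + 45 + 25 + 39 + 33 + 24) / 11 = 32.2727
UCL = X̄̄ + A₃·s̄ = 318.8182 + 1.427 × 32.2727 = 364.8714

364.871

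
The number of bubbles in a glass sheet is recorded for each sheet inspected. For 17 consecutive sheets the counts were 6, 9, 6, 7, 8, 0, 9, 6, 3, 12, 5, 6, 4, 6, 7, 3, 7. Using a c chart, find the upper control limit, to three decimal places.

13.538

c̄ = (6 + 9 + 6 + 7 + 8 + 0 + 9 + 6 + 3 + 12 + 5 + 6 + 4 + 6 + 7 + 3 + 7) / 17 = 104 / 17 = 6.1176
UCL = c̄ + 3√c̄ = 6.1176 + 3 × √6.1176 = 6.1176 + 3 × 2.4734 = 13.5378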